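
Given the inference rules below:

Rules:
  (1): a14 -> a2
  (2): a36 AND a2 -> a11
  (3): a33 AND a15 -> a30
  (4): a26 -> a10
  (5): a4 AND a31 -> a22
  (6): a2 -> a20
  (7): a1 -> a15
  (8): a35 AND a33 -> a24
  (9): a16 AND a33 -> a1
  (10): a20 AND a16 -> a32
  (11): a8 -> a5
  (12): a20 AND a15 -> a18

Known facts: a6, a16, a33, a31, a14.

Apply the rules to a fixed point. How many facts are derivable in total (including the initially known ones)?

Round 1 fires (1), (9), giving a2, a1.
Round 2 fires (6), (7), giving a20, a15.
Round 3 fires (3), (10), (12), giving a30, a32, a18.
Closure: {a1, a14, a15, a16, a18, a2, a20, a30, a31, a32, a33, a6} — 12 facts.

12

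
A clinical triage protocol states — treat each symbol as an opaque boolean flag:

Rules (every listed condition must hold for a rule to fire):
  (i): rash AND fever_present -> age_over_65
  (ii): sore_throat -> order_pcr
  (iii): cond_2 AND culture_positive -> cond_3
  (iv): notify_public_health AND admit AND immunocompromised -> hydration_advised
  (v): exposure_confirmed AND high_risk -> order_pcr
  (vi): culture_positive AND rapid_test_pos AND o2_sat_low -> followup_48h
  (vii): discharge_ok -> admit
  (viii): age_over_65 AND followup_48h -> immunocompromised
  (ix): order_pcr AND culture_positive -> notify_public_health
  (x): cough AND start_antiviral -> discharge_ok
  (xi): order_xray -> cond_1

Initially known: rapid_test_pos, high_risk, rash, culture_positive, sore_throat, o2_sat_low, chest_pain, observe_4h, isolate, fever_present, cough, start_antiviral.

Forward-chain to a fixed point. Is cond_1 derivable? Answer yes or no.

Round 1 — (i), (ii), (vi), (x), derive age_over_65, order_pcr, followup_48h, discharge_ok.
Round 2 — (vii), (viii), (ix), derive admit, immunocompromised, notify_public_health.
Round 3 — (iv), derive hydration_advised.
Fixed point reached. cond_1 is concluded only by (xi); (xi) needs order_xray (never derived).

no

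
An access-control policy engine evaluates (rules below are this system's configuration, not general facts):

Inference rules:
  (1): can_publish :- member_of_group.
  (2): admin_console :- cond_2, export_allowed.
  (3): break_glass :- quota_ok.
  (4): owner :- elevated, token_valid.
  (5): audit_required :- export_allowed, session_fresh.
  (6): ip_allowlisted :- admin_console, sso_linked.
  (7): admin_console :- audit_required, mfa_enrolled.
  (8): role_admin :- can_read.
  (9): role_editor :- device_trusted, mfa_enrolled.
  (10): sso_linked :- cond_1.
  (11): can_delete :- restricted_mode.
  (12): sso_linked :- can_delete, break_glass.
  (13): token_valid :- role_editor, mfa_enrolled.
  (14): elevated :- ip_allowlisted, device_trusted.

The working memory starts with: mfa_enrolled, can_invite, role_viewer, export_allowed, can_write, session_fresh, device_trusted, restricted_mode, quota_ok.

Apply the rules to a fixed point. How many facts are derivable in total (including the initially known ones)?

Round 1 fires (3), (5), (9), (11), giving break_glass, audit_required, role_editor, can_delete.
Round 2 fires (7), (12), (13), giving admin_console, sso_linked, token_valid.
Round 3 fires (6), giving ip_allowlisted.
Round 4 fires (14), giving elevated.
Round 5 fires (4), giving owner.
Closure: {admin_console, audit_required, break_glass, can_delete, can_invite, can_write, device_trusted, elevated, export_allowed, ip_allowlisted, mfa_enrolled, owner, quota_ok, restricted_mode, role_editor, role_viewer, session_fresh, sso_linked, token_valid} — 19 facts.

19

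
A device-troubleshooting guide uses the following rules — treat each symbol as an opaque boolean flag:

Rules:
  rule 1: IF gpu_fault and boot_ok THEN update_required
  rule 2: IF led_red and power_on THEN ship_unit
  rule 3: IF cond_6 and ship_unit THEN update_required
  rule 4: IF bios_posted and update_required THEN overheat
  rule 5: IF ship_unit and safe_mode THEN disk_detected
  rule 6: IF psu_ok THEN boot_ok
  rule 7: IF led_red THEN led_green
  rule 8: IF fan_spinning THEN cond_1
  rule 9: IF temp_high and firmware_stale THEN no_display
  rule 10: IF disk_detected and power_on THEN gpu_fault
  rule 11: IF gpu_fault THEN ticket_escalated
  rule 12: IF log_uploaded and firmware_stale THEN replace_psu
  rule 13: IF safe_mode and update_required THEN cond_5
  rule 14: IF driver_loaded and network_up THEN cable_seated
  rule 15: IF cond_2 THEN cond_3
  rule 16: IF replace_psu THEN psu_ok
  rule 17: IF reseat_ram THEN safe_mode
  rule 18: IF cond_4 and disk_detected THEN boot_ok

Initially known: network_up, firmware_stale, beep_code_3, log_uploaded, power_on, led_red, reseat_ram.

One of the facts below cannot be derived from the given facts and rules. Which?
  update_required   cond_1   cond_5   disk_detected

Round 1 — rule 2, rule 7, rule 12, rule 17, derive ship_unit, led_green, replace_psu, safe_mode.
Round 2 — rule 5, rule 16, derive disk_detected, psu_ok.
Round 3 — rule 6, rule 10, derive boot_ok, gpu_fault.
Round 4 — rule 1, rule 11, derive update_required, ticket_escalated.
Round 5 — rule 13, derive cond_5.
Derived: update_required (round 4), disk_detected (round 2), cond_5 (round 5). cond_1 never appears in any round.

cond_1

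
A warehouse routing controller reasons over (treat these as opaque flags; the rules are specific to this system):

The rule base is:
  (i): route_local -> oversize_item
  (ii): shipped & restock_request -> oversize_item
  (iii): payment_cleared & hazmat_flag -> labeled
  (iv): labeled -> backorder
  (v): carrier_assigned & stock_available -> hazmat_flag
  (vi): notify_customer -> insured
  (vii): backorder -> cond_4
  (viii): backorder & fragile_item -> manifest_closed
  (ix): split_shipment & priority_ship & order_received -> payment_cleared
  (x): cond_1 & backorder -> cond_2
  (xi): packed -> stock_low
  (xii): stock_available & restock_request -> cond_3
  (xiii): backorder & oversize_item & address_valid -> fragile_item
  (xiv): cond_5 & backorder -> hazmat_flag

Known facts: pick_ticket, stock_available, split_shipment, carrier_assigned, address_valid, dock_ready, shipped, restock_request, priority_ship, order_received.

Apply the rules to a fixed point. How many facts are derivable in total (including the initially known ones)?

[1] (ii) [shipped & restock_request -> oversize_item]; (v) [carrier_assigned & stock_available -> hazmat_flag]; (ix) [split_shipment & priority_ship & order_received -> payment_cleared]; (xii) [stock_available & restock_request -> cond_3]. ⇒ new: oversize_item, hazmat_flag, payment_cleared, cond_3.
[2] (iii) [payment_cleared & hazmat_flag -> labeled]. ⇒ new: labeled.
[3] (iv) [labeled -> backorder]. ⇒ new: backorder.
[4] (vii) [backorder -> cond_4]; (xiii) [backorder & oversize_item & address_valid -> fragile_item]. ⇒ new: cond_4, fragile_item.
[5] (viii) [backorder & fragile_item -> manifest_closed]. ⇒ new: manifest_closed.
Closure: {address_valid, backorder, carrier_assigned, cond_3, cond_4, dock_ready, fragile_item, hazmat_flag, labeled, manifest_closed, order_received, oversize_item, payment_cleared, pick_ticket, priority_ship, restock_request, shipped, split_shipment, stock_available} — 19 facts.

19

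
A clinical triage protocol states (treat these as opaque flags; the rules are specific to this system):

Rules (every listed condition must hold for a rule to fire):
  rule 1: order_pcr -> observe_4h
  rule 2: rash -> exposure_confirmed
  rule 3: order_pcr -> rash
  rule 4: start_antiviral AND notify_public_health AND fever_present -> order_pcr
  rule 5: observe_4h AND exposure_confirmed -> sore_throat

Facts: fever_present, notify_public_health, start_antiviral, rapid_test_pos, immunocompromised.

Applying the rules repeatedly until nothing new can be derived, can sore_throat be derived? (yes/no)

yes

Round 1 fires rule 4, giving order_pcr.
Round 2 fires rule 1, rule 3, giving observe_4h, rash.
Round 3 fires rule 2, giving exposure_confirmed.
Round 4 fires rule 5, giving sore_throat.
sore_throat appears in round 4, so it is derivable.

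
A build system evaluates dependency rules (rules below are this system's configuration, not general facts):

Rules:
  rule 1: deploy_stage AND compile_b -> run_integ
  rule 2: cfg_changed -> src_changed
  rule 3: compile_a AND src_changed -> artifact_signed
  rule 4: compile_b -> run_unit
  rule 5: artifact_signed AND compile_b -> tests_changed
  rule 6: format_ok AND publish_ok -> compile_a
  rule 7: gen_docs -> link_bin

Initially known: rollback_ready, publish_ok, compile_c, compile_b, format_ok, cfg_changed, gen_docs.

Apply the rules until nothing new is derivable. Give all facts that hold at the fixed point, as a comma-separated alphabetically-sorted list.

artifact_signed, cfg_changed, compile_a, compile_b, compile_c, format_ok, gen_docs, link_bin, publish_ok, rollback_ready, run_unit, src_changed, tests_changed

[1] rule 2 [cfg_changed -> src_changed]; rule 4 [compile_b -> run_unit]; rule 6 [format_ok AND publish_ok -> compile_a]; rule 7 [gen_docs -> link_bin]. ⇒ new: src_changed, run_unit, compile_a, link_bin.
[2] rule 3 [compile_a AND src_changed -> artifact_signed]. ⇒ new: artifact_signed.
[3] rule 5 [artifact_signed AND compile_b -> tests_changed]. ⇒ new: tests_changed.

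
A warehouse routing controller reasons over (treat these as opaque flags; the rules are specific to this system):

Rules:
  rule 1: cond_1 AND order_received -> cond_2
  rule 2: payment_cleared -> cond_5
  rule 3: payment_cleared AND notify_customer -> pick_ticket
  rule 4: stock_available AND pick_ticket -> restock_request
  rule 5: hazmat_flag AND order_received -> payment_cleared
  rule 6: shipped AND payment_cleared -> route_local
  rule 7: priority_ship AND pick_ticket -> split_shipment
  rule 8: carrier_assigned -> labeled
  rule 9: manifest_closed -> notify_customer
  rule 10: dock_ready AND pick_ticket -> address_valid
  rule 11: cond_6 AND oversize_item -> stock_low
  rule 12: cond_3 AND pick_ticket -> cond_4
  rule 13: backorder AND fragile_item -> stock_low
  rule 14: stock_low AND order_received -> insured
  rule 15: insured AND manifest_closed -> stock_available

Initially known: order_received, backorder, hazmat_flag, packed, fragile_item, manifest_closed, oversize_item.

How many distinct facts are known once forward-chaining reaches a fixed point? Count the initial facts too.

Round 1 — rule 5, rule 9, rule 13, derive payment_cleared, notify_customer, stock_low.
Round 2 — rule 2, rule 3, rule 14, derive cond_5, pick_ticket, insured.
Round 3 — rule 15, derive stock_available.
Round 4 — rule 4, derive restock_request.
Closure: {backorder, cond_5, fragile_item, hazmat_flag, insured, manifest_closed, notify_customer, order_received, oversize_item, packed, payment_cleared, pick_ticket, restock_request, stock_available, stock_low} — 15 facts.

15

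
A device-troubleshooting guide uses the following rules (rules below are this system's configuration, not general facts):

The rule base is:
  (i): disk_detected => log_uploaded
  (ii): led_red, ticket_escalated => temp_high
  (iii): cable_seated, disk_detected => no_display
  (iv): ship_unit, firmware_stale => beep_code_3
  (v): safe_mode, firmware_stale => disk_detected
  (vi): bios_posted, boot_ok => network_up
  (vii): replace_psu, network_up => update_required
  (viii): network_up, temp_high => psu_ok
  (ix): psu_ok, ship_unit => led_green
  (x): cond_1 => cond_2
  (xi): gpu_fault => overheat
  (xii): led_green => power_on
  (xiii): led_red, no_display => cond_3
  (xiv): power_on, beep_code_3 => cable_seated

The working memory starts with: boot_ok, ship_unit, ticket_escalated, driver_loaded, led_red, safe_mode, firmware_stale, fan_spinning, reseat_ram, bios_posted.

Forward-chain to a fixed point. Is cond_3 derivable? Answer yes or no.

Round 1 fires (ii), (iv), (v), (vi), giving temp_high, beep_code_3, disk_detected, network_up.
Round 2 fires (i), (viii), giving log_uploaded, psu_ok.
Round 3 fires (ix), giving led_green.
Round 4 fires (xii), giving power_on.
Round 5 fires (xiv), giving cable_seated.
Round 6 fires (iii), giving no_display.
Round 7 fires (xiii), giving cond_3.
cond_3 appears in round 7, so it is derivable.

yes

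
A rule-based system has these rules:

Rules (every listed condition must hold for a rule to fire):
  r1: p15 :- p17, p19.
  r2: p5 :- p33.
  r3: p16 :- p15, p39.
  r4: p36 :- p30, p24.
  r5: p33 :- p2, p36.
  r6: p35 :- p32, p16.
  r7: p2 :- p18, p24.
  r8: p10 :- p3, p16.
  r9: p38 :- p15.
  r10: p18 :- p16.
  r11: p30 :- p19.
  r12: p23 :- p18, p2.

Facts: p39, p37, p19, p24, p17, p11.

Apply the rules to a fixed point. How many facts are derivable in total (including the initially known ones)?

16

Round 1 fires r1, r11, giving p15, p30.
Round 2 fires r3, r4, r9, giving p16, p36, p38.
Round 3 fires r10, giving p18.
Round 4 fires r7, giving p2.
Round 5 fires r5, r12, giving p33, p23.
Round 6 fires r2, giving p5.
Closure: {p11, p15, p16, p17, p18, p19, p2, p23, p24, p30, p33, p36, p37, p38, p39, p5} — 16 facts.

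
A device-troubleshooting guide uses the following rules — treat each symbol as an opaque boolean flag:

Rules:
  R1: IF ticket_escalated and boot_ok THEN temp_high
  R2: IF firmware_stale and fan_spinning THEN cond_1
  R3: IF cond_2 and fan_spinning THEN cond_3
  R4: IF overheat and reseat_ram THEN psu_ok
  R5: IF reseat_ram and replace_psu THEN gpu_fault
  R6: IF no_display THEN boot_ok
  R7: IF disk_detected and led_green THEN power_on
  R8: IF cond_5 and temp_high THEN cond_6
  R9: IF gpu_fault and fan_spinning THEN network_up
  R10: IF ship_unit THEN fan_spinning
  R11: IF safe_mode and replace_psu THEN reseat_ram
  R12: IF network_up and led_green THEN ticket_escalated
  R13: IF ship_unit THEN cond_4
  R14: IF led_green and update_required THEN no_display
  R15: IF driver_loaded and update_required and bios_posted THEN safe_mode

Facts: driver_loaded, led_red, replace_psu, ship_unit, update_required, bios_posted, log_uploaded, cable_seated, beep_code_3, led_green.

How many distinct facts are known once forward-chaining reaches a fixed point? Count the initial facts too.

20

Round 1 fires R10, R13, R14, R15, giving fan_spinning, cond_4, no_display, safe_mode.
Round 2 fires R6, R11, giving boot_ok, reseat_ram.
Round 3 fires R5, giving gpu_fault.
Round 4 fires R9, giving network_up.
Round 5 fires R12, giving ticket_escalated.
Round 6 fires R1, giving temp_high.
Closure: {beep_code_3, bios_posted, boot_ok, cable_seated, cond_4, driver_loaded, fan_spinning, gpu_fault, led_green, led_red, log_uploaded, network_up, no_display, replace_psu, reseat_ram, safe_mode, ship_unit, temp_high, ticket_escalated, update_required} — 20 facts.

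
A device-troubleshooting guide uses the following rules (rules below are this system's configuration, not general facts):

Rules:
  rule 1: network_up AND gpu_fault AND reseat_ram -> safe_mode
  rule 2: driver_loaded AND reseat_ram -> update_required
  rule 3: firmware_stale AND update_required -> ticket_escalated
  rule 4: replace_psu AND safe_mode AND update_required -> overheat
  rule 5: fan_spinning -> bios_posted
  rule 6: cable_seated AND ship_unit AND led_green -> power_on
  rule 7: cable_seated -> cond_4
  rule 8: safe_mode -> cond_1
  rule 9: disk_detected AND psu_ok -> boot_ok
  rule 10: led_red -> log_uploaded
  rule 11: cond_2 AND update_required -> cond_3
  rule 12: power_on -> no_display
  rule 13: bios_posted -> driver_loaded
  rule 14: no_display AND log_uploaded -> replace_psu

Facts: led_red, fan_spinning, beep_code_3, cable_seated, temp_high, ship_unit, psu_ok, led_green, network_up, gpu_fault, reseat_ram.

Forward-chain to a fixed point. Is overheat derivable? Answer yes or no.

Round 1: rule 1 [network_up AND gpu_fault AND reseat_ram -> safe_mode]; rule 5 [fan_spinning -> bios_posted]; rule 6 [cable_seated AND ship_unit AND led_green -> power_on]; rule 7 [cable_seated -> cond_4]; rule 10 [led_red -> log_uploaded]. New: safe_mode, bios_posted, power_on, cond_4, log_uploaded.
Round 2: rule 8 [safe_mode -> cond_1]; rule 12 [power_on -> no_display]; rule 13 [bios_posted -> driver_loaded]. New: cond_1, no_display, driver_loaded.
Round 3: rule 2 [driver_loaded AND reseat_ram -> update_required]; rule 14 [no_display AND log_uploaded -> replace_psu]. New: update_required, replace_psu.
Round 4: rule 4 [replace_psu AND safe_mode AND update_required -> overheat]. New: overheat.
overheat appears in round 4, so it is derivable.

yes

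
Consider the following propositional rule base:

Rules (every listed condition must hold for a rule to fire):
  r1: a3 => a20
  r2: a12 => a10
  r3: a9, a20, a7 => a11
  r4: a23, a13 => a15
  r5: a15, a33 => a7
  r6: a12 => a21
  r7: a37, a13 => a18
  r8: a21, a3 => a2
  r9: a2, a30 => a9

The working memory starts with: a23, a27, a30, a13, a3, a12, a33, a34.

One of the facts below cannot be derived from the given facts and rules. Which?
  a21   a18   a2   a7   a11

[1] r1 [a3 => a20]; r2 [a12 => a10]; r4 [a23, a13 => a15]; r6 [a12 => a21]. ⇒ new: a20, a10, a15, a21.
[2] r5 [a15, a33 => a7]; r8 [a21, a3 => a2]. ⇒ new: a7, a2.
[3] r9 [a2, a30 => a9]. ⇒ new: a9.
[4] r3 [a9, a20, a7 => a11]. ⇒ new: a11.
Derived: a11 (round 4), a2 (round 2), a21 (round 1), a7 (round 2). a18 never appears in any round.

a18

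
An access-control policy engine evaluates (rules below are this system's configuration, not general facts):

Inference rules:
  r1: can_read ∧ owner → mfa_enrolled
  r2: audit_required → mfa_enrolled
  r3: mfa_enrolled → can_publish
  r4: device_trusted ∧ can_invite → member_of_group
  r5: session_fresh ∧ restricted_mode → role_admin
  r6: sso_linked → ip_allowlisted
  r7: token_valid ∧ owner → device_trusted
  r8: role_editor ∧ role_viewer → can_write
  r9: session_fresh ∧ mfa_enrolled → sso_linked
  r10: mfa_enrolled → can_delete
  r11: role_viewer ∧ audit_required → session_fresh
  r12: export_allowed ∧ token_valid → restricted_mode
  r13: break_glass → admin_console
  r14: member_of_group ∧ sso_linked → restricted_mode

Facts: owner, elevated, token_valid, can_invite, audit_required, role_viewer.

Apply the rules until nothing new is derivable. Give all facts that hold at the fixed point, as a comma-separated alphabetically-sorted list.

audit_required, can_delete, can_invite, can_publish, device_trusted, elevated, ip_allowlisted, member_of_group, mfa_enrolled, owner, restricted_mode, role_admin, role_viewer, session_fresh, sso_linked, token_valid

[1] r2 [audit_required → mfa_enrolled]; r7 [token_valid ∧ owner → device_trusted]; r11 [role_viewer ∧ audit_required → session_fresh]. ⇒ new: mfa_enrolled, device_trusted, session_fresh.
[2] r3 [mfa_enrolled → can_publish]; r4 [device_trusted ∧ can_invite → member_of_group]; r9 [session_fresh ∧ mfa_enrolled → sso_linked]; r10 [mfa_enrolled → can_delete]. ⇒ new: can_publish, member_of_group, sso_linked, can_delete.
[3] r6 [sso_linked → ip_allowlisted]; r14 [member_of_group ∧ sso_linked → restricted_mode]. ⇒ new: ip_allowlisted, restricted_mode.
[4] r5 [session_fresh ∧ restricted_mode → role_admin]. ⇒ new: role_admin.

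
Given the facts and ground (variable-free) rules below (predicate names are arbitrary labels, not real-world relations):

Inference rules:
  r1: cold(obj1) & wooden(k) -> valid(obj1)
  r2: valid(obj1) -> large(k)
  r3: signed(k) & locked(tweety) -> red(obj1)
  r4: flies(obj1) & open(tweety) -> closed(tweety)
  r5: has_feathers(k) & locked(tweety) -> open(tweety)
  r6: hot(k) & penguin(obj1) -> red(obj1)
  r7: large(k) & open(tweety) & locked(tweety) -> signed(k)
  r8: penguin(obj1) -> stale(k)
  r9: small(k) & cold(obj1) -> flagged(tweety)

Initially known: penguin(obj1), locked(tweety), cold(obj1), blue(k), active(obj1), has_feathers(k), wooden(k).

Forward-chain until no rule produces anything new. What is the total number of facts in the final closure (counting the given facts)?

[1] r1 [cold(obj1) & wooden(k) -> valid(obj1)]; r5 [has_feathers(k) & locked(tweety) -> open(tweety)]; r8 [penguin(obj1) -> stale(k)]. ⇒ new: valid(obj1), open(tweety), stale(k).
[2] r2 [valid(obj1) -> large(k)]. ⇒ new: large(k).
[3] r7 [large(k) & open(tweety) & locked(tweety) -> signed(k)]. ⇒ new: signed(k).
[4] r3 [signed(k) & locked(tweety) -> red(obj1)]. ⇒ new: red(obj1).
Closure: {active(obj1), blue(k), cold(obj1), has_feathers(k), large(k), locked(tweety), open(tweety), penguin(obj1), red(obj1), signed(k), stale(k), valid(obj1), wooden(k)} — 13 facts.

13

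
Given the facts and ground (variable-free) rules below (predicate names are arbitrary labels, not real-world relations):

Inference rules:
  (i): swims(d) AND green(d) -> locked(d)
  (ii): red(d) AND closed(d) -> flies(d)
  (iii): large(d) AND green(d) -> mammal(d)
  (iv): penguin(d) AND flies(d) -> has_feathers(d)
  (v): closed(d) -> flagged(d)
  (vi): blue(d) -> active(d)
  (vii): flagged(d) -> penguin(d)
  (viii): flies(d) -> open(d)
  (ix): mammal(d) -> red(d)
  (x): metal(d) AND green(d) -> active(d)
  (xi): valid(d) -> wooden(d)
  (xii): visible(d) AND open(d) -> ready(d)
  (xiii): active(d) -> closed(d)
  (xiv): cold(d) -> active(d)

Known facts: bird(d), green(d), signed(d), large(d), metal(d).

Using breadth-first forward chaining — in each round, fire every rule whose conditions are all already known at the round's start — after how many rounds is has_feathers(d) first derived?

Round 1 fires (iii), (x), giving mammal(d), active(d).
Round 2 fires (ix), (xiii), giving red(d), closed(d).
Round 3 fires (ii), (v), giving flies(d), flagged(d).
Round 4 fires (vii), (viii), giving penguin(d), open(d).
Round 5 fires (iv), giving has_feathers(d).
has_feathers(d) first appears in round 5.

5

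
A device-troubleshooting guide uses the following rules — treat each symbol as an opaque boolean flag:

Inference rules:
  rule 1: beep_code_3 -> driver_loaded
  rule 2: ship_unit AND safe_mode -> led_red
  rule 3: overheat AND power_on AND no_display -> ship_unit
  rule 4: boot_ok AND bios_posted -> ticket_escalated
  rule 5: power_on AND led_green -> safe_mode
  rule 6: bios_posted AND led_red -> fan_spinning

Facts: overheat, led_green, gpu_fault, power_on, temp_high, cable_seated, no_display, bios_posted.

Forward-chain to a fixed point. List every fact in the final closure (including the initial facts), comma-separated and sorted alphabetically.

bios_posted, cable_seated, fan_spinning, gpu_fault, led_green, led_red, no_display, overheat, power_on, safe_mode, ship_unit, temp_high

[1] rule 3 [overheat AND power_on AND no_display -> ship_unit]; rule 5 [power_on AND led_green -> safe_mode]. ⇒ new: ship_unit, safe_mode.
[2] rule 2 [ship_unit AND safe_mode -> led_red]. ⇒ new: led_red.
[3] rule 6 [bios_posted AND led_red -> fan_spinning]. ⇒ new: fan_spinning.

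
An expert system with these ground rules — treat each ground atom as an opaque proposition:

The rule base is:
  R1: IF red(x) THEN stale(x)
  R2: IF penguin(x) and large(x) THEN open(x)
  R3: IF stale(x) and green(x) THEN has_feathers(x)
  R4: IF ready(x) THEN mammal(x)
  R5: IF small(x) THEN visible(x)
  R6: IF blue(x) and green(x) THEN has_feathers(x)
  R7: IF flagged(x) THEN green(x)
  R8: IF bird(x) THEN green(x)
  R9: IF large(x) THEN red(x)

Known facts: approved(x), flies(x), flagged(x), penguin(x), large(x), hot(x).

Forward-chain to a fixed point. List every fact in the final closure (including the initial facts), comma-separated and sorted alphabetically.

approved(x), flagged(x), flies(x), green(x), has_feathers(x), hot(x), large(x), open(x), penguin(x), red(x), stale(x)

Round 1 fires R2, R7, R9, giving open(x), green(x), red(x).
Round 2 fires R1, giving stale(x).
Round 3 fires R3, giving has_feathers(x).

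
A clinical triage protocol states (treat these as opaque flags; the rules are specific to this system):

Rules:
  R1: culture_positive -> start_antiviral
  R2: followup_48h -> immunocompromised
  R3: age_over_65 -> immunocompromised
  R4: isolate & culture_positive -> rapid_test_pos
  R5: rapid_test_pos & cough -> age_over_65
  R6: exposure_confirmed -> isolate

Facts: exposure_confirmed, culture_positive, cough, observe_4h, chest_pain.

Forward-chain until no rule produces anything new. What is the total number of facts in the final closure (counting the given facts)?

10

[1] R1 [culture_positive -> start_antiviral]; R6 [exposure_confirmed -> isolate]. ⇒ new: start_antiviral, isolate.
[2] R4 [isolate & culture_positive -> rapid_test_pos]. ⇒ new: rapid_test_pos.
[3] R5 [rapid_test_pos & cough -> age_over_65]. ⇒ new: age_over_65.
[4] R3 [age_over_65 -> immunocompromised]. ⇒ new: immunocompromised.
Closure: {age_over_65, chest_pain, cough, culture_positive, exposure_confirmed, immunocompromised, isolate, observe_4h, rapid_test_pos, start_antiviral} — 10 facts.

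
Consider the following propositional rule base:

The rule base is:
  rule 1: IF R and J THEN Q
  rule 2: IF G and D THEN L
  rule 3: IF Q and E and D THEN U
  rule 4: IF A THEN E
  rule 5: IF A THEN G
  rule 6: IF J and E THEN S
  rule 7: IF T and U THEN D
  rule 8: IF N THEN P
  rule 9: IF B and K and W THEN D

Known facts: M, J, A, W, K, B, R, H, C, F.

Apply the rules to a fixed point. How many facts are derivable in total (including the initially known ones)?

17

Round 1: rule 1 [IF R and J THEN Q]; rule 4 [IF A THEN E]; rule 5 [IF A THEN G]; rule 9 [IF B and K and W THEN D]. Adds Q, E, G, D.
Round 2: rule 2 [IF G and D THEN L]; rule 3 [IF Q and E and D THEN U]; rule 6 [IF J and E THEN S]. Adds L, U, S.
Closure: {A, B, C, D, E, F, G, H, J, K, L, M, Q, R, S, U, W} — 17 facts.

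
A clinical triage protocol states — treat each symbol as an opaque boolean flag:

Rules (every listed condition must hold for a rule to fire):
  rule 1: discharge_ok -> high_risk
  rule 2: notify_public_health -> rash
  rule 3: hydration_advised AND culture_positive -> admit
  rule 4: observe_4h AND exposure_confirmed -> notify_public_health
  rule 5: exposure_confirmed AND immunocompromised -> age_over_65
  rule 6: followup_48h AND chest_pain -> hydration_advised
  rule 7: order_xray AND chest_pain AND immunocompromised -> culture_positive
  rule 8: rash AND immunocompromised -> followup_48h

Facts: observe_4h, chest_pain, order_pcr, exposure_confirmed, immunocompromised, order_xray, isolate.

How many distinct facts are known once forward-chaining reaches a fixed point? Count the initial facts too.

14

Round 1 fires rule 4, rule 5, rule 7, giving notify_public_health, age_over_65, culture_positive.
Round 2 fires rule 2, giving rash.
Round 3 fires rule 8, giving followup_48h.
Round 4 fires rule 6, giving hydration_advised.
Round 5 fires rule 3, giving admit.
Closure: {admit, age_over_65, chest_pain, culture_positive, exposure_confirmed, followup_48h, hydration_advised, immunocompromised, isolate, notify_public_health, observe_4h, order_pcr, order_xray, rash} — 14 facts.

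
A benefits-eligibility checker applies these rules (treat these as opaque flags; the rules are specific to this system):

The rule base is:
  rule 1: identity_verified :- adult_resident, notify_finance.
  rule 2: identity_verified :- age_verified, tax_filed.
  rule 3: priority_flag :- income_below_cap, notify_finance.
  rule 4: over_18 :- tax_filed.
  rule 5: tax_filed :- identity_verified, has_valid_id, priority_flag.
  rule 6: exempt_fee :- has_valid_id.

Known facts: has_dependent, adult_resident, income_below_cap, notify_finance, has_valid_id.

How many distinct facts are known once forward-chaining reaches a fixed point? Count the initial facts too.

Round 1: rule 1 [identity_verified :- adult_resident, notify_finance.]; rule 3 [priority_flag :- income_below_cap, notify_finance.]; rule 6 [exempt_fee :- has_valid_id.]. New: identity_verified, priority_flag, exempt_fee.
Round 2: rule 5 [tax_filed :- identity_verified, has_valid_id, priority_flag.]. New: tax_filed.
Round 3: rule 4 [over_18 :- tax_filed.]. New: over_18.
Closure: {adult_resident, exempt_fee, has_dependent, has_valid_id, identity_verified, income_below_cap, notify_finance, over_18, priority_flag, tax_filed} — 10 facts.

10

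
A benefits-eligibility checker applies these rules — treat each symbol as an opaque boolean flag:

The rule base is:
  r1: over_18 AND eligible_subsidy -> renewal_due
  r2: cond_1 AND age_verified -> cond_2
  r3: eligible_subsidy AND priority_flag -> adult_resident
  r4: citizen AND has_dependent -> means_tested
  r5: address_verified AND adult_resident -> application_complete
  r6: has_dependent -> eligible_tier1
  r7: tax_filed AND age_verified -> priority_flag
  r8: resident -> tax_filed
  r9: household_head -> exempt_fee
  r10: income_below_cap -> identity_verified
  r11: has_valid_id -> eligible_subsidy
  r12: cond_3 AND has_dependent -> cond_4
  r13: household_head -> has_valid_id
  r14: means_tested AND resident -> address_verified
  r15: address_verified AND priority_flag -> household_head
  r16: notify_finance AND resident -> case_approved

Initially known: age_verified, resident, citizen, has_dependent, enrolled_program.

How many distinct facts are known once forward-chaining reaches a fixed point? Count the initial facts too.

16

Round 1 — r4, r6, r8, derive means_tested, eligible_tier1, tax_filed.
Round 2 — r7, r14, derive priority_flag, address_verified.
Round 3 — r15, derive household_head.
Round 4 — r9, r13, derive exempt_fee, has_valid_id.
Round 5 — r11, derive eligible_subsidy.
Round 6 — r3, derive adult_resident.
Round 7 — r5, derive application_complete.
Closure: {address_verified, adult_resident, age_verified, application_complete, citizen, eligible_subsidy, eligible_tier1, enrolled_program, exempt_fee, has_dependent, has_valid_id, household_head, means_tested, priority_flag, resident, tax_filed} — 16 facts.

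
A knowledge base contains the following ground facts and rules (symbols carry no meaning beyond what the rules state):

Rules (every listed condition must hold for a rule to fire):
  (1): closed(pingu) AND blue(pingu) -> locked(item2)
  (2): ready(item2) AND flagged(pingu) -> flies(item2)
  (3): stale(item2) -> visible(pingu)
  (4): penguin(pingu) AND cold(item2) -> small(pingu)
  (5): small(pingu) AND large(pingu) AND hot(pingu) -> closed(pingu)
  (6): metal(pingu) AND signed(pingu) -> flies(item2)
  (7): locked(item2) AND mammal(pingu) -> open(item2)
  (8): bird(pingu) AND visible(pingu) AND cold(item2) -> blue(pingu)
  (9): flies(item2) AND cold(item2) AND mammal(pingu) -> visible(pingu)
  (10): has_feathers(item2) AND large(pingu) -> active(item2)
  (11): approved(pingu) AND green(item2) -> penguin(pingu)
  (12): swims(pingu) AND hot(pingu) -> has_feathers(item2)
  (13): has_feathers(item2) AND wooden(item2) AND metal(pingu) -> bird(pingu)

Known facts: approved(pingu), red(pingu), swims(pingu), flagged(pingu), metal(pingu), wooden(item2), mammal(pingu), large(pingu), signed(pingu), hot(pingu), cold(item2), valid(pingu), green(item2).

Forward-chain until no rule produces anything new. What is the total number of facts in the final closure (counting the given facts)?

Round 1: (6) [metal(pingu) AND signed(pingu) -> flies(item2)]; (11) [approved(pingu) AND green(item2) -> penguin(pingu)]; (12) [swims(pingu) AND hot(pingu) -> has_feathers(item2)]. New: flies(item2), penguin(pingu), has_feathers(item2).
Round 2: (4) [penguin(pingu) AND cold(item2) -> small(pingu)]; (9) [flies(item2) AND cold(item2) AND mammal(pingu) -> visible(pingu)]; (10) [has_feathers(item2) AND large(pingu) -> active(item2)]; (13) [has_feathers(item2) AND wooden(item2) AND metal(pingu) -> bird(pingu)]. New: small(pingu), visible(pingu), active(item2), bird(pingu).
Round 3: (5) [small(pingu) AND large(pingu) AND hot(pingu) -> closed(pingu)]; (8) [bird(pingu) AND visible(pingu) AND cold(item2) -> blue(pingu)]. New: closed(pingu), blue(pingu).
Round 4: (1) [closed(pingu) AND blue(pingu) -> locked(item2)]. New: locked(item2).
Round 5: (7) [locked(item2) AND mammal(pingu) -> open(item2)]. New: open(item2).
Closure: {active(item2), approved(pingu), bird(pingu), blue(pingu), closed(pingu), cold(item2), flagged(pingu), flies(item2), green(item2), has_feathers(item2), hot(pingu), large(pingu), locked(item2), mammal(pingu), metal(pingu), open(item2), penguin(pingu), red(pingu), signed(pingu), small(pingu), swims(pingu), valid(pingu), visible(pingu), wooden(item2)} — 24 facts.

24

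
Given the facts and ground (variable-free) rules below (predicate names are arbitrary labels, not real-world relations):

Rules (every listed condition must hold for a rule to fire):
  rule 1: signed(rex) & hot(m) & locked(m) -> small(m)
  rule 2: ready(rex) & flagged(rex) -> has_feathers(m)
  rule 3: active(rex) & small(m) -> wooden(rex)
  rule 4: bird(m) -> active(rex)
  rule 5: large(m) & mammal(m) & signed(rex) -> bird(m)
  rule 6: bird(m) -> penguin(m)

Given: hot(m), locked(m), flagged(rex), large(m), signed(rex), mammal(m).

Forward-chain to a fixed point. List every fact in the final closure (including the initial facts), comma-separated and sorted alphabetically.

[1] rule 1 [signed(rex) & hot(m) & locked(m) -> small(m)]; rule 5 [large(m) & mammal(m) & signed(rex) -> bird(m)]. ⇒ new: small(m), bird(m).
[2] rule 4 [bird(m) -> active(rex)]; rule 6 [bird(m) -> penguin(m)]. ⇒ new: active(rex), penguin(m).
[3] rule 3 [active(rex) & small(m) -> wooden(rex)]. ⇒ new: wooden(rex).

active(rex), bird(m), flagged(rex), hot(m), large(m), locked(m), mammal(m), penguin(m), signed(rex), small(m), wooden(rex)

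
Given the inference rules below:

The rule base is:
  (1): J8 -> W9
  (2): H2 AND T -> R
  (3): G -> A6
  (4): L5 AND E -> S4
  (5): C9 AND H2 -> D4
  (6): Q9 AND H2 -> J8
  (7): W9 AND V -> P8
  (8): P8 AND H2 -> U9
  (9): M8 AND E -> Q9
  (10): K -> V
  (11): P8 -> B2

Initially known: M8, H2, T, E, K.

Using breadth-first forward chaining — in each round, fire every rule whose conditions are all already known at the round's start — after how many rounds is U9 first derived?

5

[1] (2) [H2 AND T -> R]; (9) [M8 AND E -> Q9]; (10) [K -> V]. ⇒ new: R, Q9, V.
[2] (6) [Q9 AND H2 -> J8]. ⇒ new: J8.
[3] (1) [J8 -> W9]. ⇒ new: W9.
[4] (7) [W9 AND V -> P8]. ⇒ new: P8.
[5] (8) [P8 AND H2 -> U9]; (11) [P8 -> B2]. ⇒ new: U9, B2.
U9 first appears in round 5.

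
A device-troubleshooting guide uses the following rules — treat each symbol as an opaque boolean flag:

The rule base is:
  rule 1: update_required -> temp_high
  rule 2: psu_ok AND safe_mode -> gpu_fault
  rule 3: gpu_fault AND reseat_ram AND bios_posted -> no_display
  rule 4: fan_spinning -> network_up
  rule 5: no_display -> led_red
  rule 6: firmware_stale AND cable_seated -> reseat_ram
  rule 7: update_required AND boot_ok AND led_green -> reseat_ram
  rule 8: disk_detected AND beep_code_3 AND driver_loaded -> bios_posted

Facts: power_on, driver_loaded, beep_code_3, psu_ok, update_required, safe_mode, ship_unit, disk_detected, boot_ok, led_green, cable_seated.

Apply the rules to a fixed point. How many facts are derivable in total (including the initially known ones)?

17

[1] rule 1 [update_required -> temp_high]; rule 2 [psu_ok AND safe_mode -> gpu_fault]; rule 7 [update_required AND boot_ok AND led_green -> reseat_ram]; rule 8 [disk_detected AND beep_code_3 AND driver_loaded -> bios_posted]. ⇒ new: temp_high, gpu_fault, reseat_ram, bios_posted.
[2] rule 3 [gpu_fault AND reseat_ram AND bios_posted -> no_display]. ⇒ new: no_display.
[3] rule 5 [no_display -> led_red]. ⇒ new: led_red.
Closure: {beep_code_3, bios_posted, boot_ok, cable_seated, disk_detected, driver_loaded, gpu_fault, led_green, led_red, no_display, power_on, psu_ok, reseat_ram, safe_mode, ship_unit, temp_high, update_required} — 17 facts.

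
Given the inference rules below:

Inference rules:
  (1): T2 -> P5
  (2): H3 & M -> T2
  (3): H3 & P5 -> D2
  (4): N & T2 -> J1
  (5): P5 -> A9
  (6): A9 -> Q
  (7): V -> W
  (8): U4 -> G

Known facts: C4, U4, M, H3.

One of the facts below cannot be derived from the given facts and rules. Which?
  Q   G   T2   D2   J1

[1] (2) [H3 & M -> T2]; (8) [U4 -> G]. ⇒ new: T2, G.
[2] (1) [T2 -> P5]. ⇒ new: P5.
[3] (3) [H3 & P5 -> D2]; (5) [P5 -> A9]. ⇒ new: D2, A9.
[4] (6) [A9 -> Q]. ⇒ new: Q.
Derived: G (round 1), D2 (round 3), Q (round 4), T2 (round 1). J1 never appears in any round.

J1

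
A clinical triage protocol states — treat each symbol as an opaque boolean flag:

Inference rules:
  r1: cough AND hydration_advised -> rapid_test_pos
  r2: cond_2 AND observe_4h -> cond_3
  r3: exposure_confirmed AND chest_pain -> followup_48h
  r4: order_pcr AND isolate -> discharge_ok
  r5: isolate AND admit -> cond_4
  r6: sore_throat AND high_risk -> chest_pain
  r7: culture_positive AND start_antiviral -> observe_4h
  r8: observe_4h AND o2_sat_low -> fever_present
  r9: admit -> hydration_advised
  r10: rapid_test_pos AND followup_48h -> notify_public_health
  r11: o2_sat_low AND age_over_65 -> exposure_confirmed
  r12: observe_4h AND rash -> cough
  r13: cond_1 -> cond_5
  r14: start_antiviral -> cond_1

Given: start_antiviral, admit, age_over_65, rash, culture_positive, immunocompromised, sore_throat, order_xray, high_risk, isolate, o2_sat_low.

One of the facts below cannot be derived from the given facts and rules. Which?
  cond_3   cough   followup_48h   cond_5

Round 1 fires r5, r6, r7, r9, r11, r14, giving cond_4, chest_pain, observe_4h, hydration_advised, exposure_confirmed, cond_1.
Round 2 fires r3, r8, r12, r13, giving followup_48h, fever_present, cough, cond_5.
Round 3 fires r1, giving rapid_test_pos.
Round 4 fires r10, giving notify_public_health.
Derived: cough (round 2), followup_48h (round 2), cond_5 (round 2). cond_3 never appears in any round.

cond_3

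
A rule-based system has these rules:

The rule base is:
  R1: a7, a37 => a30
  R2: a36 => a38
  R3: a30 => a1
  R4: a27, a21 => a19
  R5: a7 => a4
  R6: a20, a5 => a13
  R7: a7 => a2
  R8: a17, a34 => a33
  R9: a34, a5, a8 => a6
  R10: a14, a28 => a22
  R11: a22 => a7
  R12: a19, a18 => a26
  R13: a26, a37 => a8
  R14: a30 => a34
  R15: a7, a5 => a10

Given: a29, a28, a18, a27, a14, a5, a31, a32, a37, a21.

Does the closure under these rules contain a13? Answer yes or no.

no

[1] R4 [a27, a21 => a19]; R10 [a14, a28 => a22]. ⇒ new: a19, a22.
[2] R11 [a22 => a7]; R12 [a19, a18 => a26]. ⇒ new: a7, a26.
[3] R1 [a7, a37 => a30]; R5 [a7 => a4]; R7 [a7 => a2]; R13 [a26, a37 => a8]; R15 [a7, a5 => a10]. ⇒ new: a30, a4, a2, a8, a10.
[4] R3 [a30 => a1]; R14 [a30 => a34]. ⇒ new: a1, a34.
[5] R9 [a34, a5, a8 => a6]. ⇒ new: a6.
Fixed point reached. a13 is concluded only by R6; R6 needs a20 (never derived).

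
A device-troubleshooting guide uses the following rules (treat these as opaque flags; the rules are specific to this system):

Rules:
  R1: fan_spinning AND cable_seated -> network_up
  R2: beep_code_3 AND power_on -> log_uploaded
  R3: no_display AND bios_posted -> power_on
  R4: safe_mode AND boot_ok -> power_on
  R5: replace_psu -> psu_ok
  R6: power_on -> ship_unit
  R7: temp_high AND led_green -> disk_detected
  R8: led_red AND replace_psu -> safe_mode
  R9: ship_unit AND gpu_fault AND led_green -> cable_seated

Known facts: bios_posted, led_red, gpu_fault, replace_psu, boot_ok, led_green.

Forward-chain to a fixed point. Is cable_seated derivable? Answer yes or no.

yes

Round 1 fires R5, R8, giving psu_ok, safe_mode.
Round 2 fires R4, giving power_on.
Round 3 fires R6, giving ship_unit.
Round 4 fires R9, giving cable_seated.
cable_seated appears in round 4, so it is derivable.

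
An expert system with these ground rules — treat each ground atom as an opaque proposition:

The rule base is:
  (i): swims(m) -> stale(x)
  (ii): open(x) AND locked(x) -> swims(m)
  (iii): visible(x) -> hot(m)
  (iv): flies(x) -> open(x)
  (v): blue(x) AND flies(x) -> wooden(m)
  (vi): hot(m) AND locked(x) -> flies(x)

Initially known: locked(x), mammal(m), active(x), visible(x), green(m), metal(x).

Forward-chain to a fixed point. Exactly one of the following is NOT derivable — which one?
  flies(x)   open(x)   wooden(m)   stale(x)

wooden(m)

[1] (iii) [visible(x) -> hot(m)]. ⇒ new: hot(m).
[2] (vi) [hot(m) AND locked(x) -> flies(x)]. ⇒ new: flies(x).
[3] (iv) [flies(x) -> open(x)]. ⇒ new: open(x).
[4] (ii) [open(x) AND locked(x) -> swims(m)]. ⇒ new: swims(m).
[5] (i) [swims(m) -> stale(x)]. ⇒ new: stale(x).
Derived: stale(x) (round 5), flies(x) (round 2), open(x) (round 3). wooden(m) never appears in any round.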